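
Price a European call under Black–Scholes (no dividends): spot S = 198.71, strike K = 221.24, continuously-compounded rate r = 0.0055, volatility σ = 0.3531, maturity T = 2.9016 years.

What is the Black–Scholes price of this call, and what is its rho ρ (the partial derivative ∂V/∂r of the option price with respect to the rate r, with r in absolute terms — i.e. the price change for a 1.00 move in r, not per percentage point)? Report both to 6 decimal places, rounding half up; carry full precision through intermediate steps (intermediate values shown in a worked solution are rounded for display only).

price = 40.257598
ρ = 205.556732

σ√T = 0.3531·√2.9016 = 0.601473
d₁ = (ln(S/K) + (r+σ²/2)T) / (σ√T) = (ln(198.71/221.24) + (0.0055+0.3531²/2)·2.9016) / 0.601473 = (-0.107402 + 0.196844) / 0.601473 = 0.148705
d₂ = d₁ − σ√T = 0.148705 − 0.601473 = -0.452768
e^{−rT} = e^{−0.0055·2.9016} = 0.984168
N(d₁) = 0.559107,  N(d₂) = 0.325358
Call price V = S·N(d₁) − K·e^{−rT}·N(d₂) = 111.100144 − 70.842546 = 40.257598
ρ = K·T·e^{−rT}·N(d₂) = 205.556732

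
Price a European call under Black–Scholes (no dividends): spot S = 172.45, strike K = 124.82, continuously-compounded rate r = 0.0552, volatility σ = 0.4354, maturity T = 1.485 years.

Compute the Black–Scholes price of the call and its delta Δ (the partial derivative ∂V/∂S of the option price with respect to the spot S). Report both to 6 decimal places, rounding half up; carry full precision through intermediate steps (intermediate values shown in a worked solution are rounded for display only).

price = 66.830813
Δ = 0.848259

σ√T = 0.4354·√1.485 = 0.530581
d₁ = (ln(S/K) + (r+σ²/2)T) / (σ√T) = (ln(172.45/124.82) + (0.0552+0.4354²/2)·1.485) / 0.530581 = (0.323235 + 0.222730) / 0.530581 = 1.028994
d₂ = d₁ − σ√T = 1.028994 − 0.530581 = 0.498413
e^{−rT} = e^{−0.0552·1.485} = 0.921298
N(d₁) = 0.848259,  N(d₂) = 0.690904
Call price V = S·N(d₁) − K·e^{−rT}·N(d₂) = 146.282229 − 79.451416 = 66.830813
Δ = N(d₁) = 0.848259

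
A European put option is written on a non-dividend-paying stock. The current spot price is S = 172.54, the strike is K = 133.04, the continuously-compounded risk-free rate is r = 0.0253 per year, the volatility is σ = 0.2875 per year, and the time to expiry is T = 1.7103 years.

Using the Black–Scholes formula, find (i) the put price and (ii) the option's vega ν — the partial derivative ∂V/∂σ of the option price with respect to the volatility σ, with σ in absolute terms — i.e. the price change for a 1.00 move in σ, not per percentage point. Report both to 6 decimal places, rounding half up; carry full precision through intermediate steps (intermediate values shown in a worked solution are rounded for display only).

σ√T = 0.2875·√1.7103 = 0.375988
d₁ = (ln(S/K) + (r+σ²/2)T) / (σ√T) = (ln(172.54/133.04) + (0.0253+0.2875²/2)·1.7103) / 0.375988 = (0.259979 + 0.113954) / 0.375988 = 0.994535
d₂ = d₁ − σ√T = 0.994535 − 0.375988 = 0.618547
e^{−rT} = e^{−0.0253·1.7103} = 0.957652
N(−d₁) = 0.159981,  N(−d₂) = 0.268107
Put price V = K·e^{−rT}·N(−d₂) − S·N(−d₁) = 34.158496 − 27.603151 = 6.555345
φ(d₁) = (1/√(2π))·e^{−d₁²/2} = 0.243293
ν = S·φ(d₁)·√T = 54.897881

price = 6.555345
ν = 54.897881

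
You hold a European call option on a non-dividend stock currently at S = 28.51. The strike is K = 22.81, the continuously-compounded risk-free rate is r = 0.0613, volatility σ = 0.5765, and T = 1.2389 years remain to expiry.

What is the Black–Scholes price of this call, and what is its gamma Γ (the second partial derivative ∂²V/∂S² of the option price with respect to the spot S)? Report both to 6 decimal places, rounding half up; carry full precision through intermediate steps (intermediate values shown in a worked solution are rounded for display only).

σ√T = 0.5765·√1.2389 = 0.641678
d₁ = (ln(S/K) + (r+σ²/2)T) / (σ√T) = (ln(28.51/22.81) + (0.0613+0.5765²/2)·1.2389) / 0.641678 = (0.223056 + 0.281820) / 0.641678 = 0.786805
d₂ = d₁ − σ√T = 0.786805 − 0.641678 = 0.145127
e^{−rT} = e^{−0.0613·1.2389} = 0.926868
N(d₁) = 0.784302,  N(d₂) = 0.557695
Call price V = S·N(d₁) − K·e^{−rT}·N(d₂) = 22.360453 − 11.790697 = 10.569756
φ(d₁) = (1/√(2π))·e^{−d₁²/2} = 0.292740
Γ = φ(d₁) / (S·σ·√T) = 0.016002

price = 10.569756
Γ = 0.016002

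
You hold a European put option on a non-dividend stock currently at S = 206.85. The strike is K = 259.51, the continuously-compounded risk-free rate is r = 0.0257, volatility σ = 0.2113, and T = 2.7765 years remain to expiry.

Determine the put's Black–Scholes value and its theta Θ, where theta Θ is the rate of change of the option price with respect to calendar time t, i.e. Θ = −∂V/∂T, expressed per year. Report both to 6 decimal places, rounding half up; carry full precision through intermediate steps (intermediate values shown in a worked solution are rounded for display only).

σ√T = 0.2113·√2.7765 = 0.352086
d₁ = (ln(S/K) + (r+σ²/2)T) / (σ√T) = (ln(206.85/259.51) + (0.0257+0.2113²/2)·2.7765) / 0.352086 = (-0.226801 + 0.133338) / 0.352086 = -0.265456
d₂ = d₁ − σ√T = -0.265456 − 0.352086 = -0.617541
e^{−rT} = e^{−0.0257·2.7765} = 0.931130
N(−d₁) = 0.604671,  N(−d₂) = 0.731561
Put price V = K·e^{−rT}·N(−d₂) − S·N(−d₁) = 176.772696 − 125.076150 = 51.696546
φ(d₁) = (1/√(2π))·e^{−d₁²/2} = 0.385131
Θ = −S·φ(d₁)·σ/(2√T) + r·K·e^{−rT}·N(−d₂) = −5.051084 + 4.543058 = -0.508026

price = 51.696546
Θ = -0.508026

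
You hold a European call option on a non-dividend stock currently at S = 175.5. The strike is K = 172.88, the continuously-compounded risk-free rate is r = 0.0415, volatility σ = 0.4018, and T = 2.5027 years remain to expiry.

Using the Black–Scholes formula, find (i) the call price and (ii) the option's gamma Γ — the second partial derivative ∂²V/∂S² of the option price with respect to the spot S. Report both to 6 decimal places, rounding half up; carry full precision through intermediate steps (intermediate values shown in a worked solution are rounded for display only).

σ√T = 0.4018·√2.5027 = 0.635645
d₁ = (ln(S/K) + (r+σ²/2)T) / (σ√T) = (ln(175.5/172.88) + (0.0415+0.4018²/2)·2.5027) / 0.635645 = (0.015041 + 0.305884) / 0.635645 = 0.504882
d₂ = d₁ − σ√T = 0.504882 − 0.635645 = -0.130763
e^{−rT} = e^{−0.0415·2.5027} = 0.901350
N(d₁) = 0.693179,  N(d₂) = 0.447982
Call price V = S·N(d₁) − K·e^{−rT}·N(d₂) = 121.652928 − 69.806863 = 51.846065
φ(d₁) = (1/√(2π))·e^{−d₁²/2} = 0.351203
Γ = φ(d₁) / (S·σ·√T) = 0.003148

price = 51.846065
Γ = 0.003148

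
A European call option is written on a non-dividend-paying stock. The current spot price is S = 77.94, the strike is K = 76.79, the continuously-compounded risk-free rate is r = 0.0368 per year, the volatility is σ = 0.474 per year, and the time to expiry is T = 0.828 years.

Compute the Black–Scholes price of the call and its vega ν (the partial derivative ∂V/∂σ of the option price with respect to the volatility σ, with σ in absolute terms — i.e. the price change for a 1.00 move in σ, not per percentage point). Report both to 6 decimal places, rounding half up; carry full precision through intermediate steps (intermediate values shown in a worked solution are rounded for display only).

σ√T = 0.474·√0.828 = 0.431314
d₁ = (ln(S/K) + (r+σ²/2)T) / (σ√T) = (ln(77.94/76.79) + (0.0368+0.474²/2)·0.828) / 0.431314 = (0.014865 + 0.123486) / 0.431314 = 0.320767
d₂ = d₁ − σ√T = 0.320767 − 0.431314 = -0.110547
e^{−rT} = e^{−0.0368·0.828} = 0.969989
N(d₁) = 0.625806,  N(d₂) = 0.455988
Call price V = S·N(d₁) − K·e^{−rT}·N(d₂) = 48.775350 − 33.964455 = 14.810895
φ(d₁) = (1/√(2π))·e^{−d₁²/2} = 0.378937
ν = S·φ(d₁)·√T = 26.874666

price = 14.810895
ν = 26.874666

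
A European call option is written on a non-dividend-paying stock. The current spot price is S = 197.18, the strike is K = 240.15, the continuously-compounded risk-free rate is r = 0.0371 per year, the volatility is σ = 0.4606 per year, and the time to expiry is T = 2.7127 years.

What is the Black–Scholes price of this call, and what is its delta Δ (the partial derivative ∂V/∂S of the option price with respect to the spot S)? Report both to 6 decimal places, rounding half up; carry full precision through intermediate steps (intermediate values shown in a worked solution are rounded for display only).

σ√T = 0.4606·√2.7127 = 0.758621
d₁ = (ln(S/K) + (r+σ²/2)T) / (σ√T) = (ln(197.18/240.15) + (0.0371+0.4606²/2)·2.7127) / 0.758621 = (-0.197147 + 0.388394) / 0.758621 = 0.252099
d₂ = d₁ − σ√T = 0.252099 − 0.758621 = -0.506522
e^{−rT} = e^{−0.0371·2.7127} = 0.904257
N(d₁) = 0.599518,  N(d₂) = 0.306245
Call price V = S·N(d₁) − K·e^{−rT}·N(d₂) = 118.212879 − 66.503382 = 51.709497
Δ = N(d₁) = 0.599518

price = 51.709497
Δ = 0.599518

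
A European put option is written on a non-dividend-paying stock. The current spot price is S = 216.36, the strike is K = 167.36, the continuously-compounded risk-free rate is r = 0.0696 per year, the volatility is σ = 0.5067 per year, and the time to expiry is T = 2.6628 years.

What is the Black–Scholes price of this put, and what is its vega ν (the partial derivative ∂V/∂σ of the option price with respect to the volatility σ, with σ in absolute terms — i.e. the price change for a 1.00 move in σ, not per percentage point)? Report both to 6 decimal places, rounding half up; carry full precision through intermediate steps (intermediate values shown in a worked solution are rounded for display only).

price = 25.699343
ν = 89.856122

σ√T = 0.5067·√2.6628 = 0.826838
d₁ = (ln(S/K) + (r+σ²/2)T) / (σ√T) = (ln(216.36/167.36) + (0.0696+0.5067²/2)·2.6628) / 0.826838 = (0.256797 + 0.527161) / 0.826838 = 0.948140
d₂ = d₁ − σ√T = 0.948140 − 0.826838 = 0.121302
e^{−rT} = e^{−0.0696·2.6628} = 0.830829
N(−d₁) = 0.171529,  N(−d₂) = 0.451726
Put price V = K·e^{−rT}·N(−d₂) − S·N(−d₁) = 62.811391 − 37.112048 = 25.699343
φ(d₁) = (1/√(2π))·e^{−d₁²/2} = 0.254508
ν = S·φ(d₁)·√T = 89.856122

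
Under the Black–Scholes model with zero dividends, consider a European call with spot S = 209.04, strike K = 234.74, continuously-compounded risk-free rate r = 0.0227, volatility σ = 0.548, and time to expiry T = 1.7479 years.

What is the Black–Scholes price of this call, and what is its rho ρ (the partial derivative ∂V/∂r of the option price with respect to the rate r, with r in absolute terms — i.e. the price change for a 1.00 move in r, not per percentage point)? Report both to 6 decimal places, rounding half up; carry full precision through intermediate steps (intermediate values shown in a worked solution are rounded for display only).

σ√T = 0.548·√1.7479 = 0.724501
d₁ = (ln(S/K) + (r+σ²/2)T) / (σ√T) = (ln(209.04/234.74) + (0.0227+0.548²/2)·1.7479) / 0.724501 = (-0.115953 + 0.302128) / 0.724501 = 0.256970
d₂ = d₁ − σ√T = 0.256970 − 0.724501 = -0.467531
e^{−rT} = e^{−0.0227·1.7479} = 0.961100
N(d₁) = 0.601399,  N(d₂) = 0.320060
Call price V = S·N(d₁) − K·e^{−rT}·N(d₂) = 125.716471 − 72.208294 = 53.508177
ρ = K·T·e^{−rT}·N(d₂) = 126.212876

price = 53.508177
ρ = 126.212876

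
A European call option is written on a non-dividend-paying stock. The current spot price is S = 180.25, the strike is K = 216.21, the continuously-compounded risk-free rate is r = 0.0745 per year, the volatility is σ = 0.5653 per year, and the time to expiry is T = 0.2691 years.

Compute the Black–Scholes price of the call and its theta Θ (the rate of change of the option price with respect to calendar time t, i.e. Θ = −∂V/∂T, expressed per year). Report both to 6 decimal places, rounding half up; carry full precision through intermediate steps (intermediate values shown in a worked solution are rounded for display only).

price = 10.386094
Θ = -39.918517

σ√T = 0.5653·√0.2691 = 0.293249
d₁ = (ln(S/K) + (r+σ²/2)T) / (σ√T) = (ln(180.25/216.21) + (0.0745+0.5653²/2)·0.2691) / 0.293249 = (-0.181905 + 0.063045) / 0.293249 = -0.405322
d₂ = d₁ − σ√T = -0.405322 − 0.293249 = -0.698571
e^{−rT} = e^{−0.0745·0.2691} = 0.980152
N(d₁) = 0.342620,  N(d₂) = 0.242410
Call price V = S·N(d₁) − K·e^{−rT}·N(d₂) = 61.757329 − 51.371235 = 10.386094
φ(d₁) = (1/√(2π))·e^{−d₁²/2} = 0.367482
Θ = −S·φ(d₁)·σ/(2√T) − r·K·e^{−rT}·N(d₂) = −36.091360 − 3.827157 = -39.918517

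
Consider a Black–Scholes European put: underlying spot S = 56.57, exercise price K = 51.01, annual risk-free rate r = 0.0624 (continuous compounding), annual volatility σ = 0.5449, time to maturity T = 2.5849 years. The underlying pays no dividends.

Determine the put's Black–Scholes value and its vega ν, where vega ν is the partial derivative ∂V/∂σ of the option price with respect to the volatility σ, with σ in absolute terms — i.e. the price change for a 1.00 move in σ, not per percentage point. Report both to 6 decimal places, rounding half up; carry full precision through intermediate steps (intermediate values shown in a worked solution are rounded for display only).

σ√T = 0.5449·√2.5849 = 0.876070
d₁ = (ln(S/K) + (r+σ²/2)T) / (σ√T) = (ln(56.57/51.01) + (0.0624+0.5449²/2)·2.5849) / 0.876070 = (0.103457 + 0.545047) / 0.876070 = 0.740242
d₂ = d₁ − σ√T = 0.740242 − 0.876070 = -0.135827
e^{−rT} = e^{−0.0624·2.5849} = 0.851039
N(−d₁) = 0.229576,  N(−d₂) = 0.554021
Put price V = K·e^{−rT}·N(−d₂) − S·N(−d₁) = 24.050877 − 12.987140 = 11.063736
φ(d₁) = (1/√(2π))·e^{−d₁²/2} = 0.303335
ν = S·φ(d₁)·√T = 27.588645

price = 11.063736
ν = 27.588645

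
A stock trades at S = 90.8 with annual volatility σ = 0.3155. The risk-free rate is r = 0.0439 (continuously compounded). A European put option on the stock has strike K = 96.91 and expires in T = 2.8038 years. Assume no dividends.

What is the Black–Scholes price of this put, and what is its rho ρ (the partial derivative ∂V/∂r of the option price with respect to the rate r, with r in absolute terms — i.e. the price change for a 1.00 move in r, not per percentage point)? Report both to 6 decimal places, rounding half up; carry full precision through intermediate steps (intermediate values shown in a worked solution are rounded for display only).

price = 15.935136
ρ = -134.866380

σ√T = 0.3155·√2.8038 = 0.528291
d₁ = (ln(S/K) + (r+σ²/2)T) / (σ√T) = (ln(90.8/96.91) + (0.0439+0.3155²/2)·2.8038) / 0.528291 = (-0.065123 + 0.262632) / 0.528291 = 0.373864
d₂ = d₁ − σ√T = 0.373864 − 0.528291 = -0.154427
e^{−rT} = e^{−0.0439·2.8038} = 0.884187
N(−d₁) = 0.354253,  N(−d₂) = 0.561363
Put price V = K·e^{−rT}·N(−d₂) − S·N(−d₁) = 48.101284 − 32.166148 = 15.935136
ρ = −K·T·e^{−rT}·N(−d₂) = -134.866380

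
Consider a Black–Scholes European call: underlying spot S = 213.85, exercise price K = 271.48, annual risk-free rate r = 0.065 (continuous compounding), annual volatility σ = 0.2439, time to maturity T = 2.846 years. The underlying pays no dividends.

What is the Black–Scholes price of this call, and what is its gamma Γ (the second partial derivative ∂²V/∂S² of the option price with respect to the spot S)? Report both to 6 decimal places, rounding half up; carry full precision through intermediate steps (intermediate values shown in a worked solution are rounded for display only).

price = 30.226555
Γ = 0.004521

σ√T = 0.2439·√2.846 = 0.411462
d₁ = (ln(S/K) + (r+σ²/2)T) / (σ√T) = (ln(213.85/271.48) + (0.065+0.2439²/2)·2.846) / 0.411462 = (-0.238614 + 0.269640) / 0.411462 = 0.075406
d₂ = d₁ − σ√T = 0.075406 − 0.411462 = -0.336056
e^{−rT} = e^{−0.065·2.846} = 0.831113
N(d₁) = 0.530054,  N(d₂) = 0.368414
Call price V = S·N(d₁) − K·e^{−rT}·N(d₂) = 113.352080 − 83.125525 = 30.226555
φ(d₁) = (1/√(2π))·e^{−d₁²/2} = 0.397810
Γ = φ(d₁) / (S·σ·√T) = 0.004521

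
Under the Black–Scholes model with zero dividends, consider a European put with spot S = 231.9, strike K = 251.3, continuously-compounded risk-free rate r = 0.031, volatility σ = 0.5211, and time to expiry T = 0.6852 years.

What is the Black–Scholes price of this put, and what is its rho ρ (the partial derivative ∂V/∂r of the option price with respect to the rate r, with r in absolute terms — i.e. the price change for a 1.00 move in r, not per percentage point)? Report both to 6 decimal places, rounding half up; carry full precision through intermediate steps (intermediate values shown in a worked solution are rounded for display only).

σ√T = 0.5211·√0.6852 = 0.431350
d₁ = (ln(S/K) + (r+σ²/2)T) / (σ√T) = (ln(231.9/251.3) + (0.031+0.5211²/2)·0.6852) / 0.431350 = (-0.080341 + 0.114273) / 0.431350 = 0.078663
d₂ = d₁ − σ√T = 0.078663 − 0.431350 = -0.352687
e^{−rT} = e^{−0.031·0.6852} = 0.978983
N(−d₁) = 0.468650,  N(−d₂) = 0.637838
Put price V = K·e^{−rT}·N(−d₂) − S·N(−d₁) = 156.919953 − 108.679990 = 48.239963
ρ = −K·T·e^{−rT}·N(−d₂) = -107.521552

price = 48.239963
ρ = -107.521552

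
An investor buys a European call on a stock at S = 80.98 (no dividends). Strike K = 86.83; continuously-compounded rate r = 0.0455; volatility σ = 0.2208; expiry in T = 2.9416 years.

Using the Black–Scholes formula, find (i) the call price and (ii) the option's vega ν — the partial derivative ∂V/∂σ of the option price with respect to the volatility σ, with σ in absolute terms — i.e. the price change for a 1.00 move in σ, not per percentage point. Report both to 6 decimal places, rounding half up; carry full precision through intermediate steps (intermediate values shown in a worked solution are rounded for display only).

price = 14.464067
ν = 51.958516

σ√T = 0.2208·√2.9416 = 0.378696
d₁ = (ln(S/K) + (r+σ²/2)T) / (σ√T) = (ln(80.98/86.83) + (0.0455+0.2208²/2)·2.9416) / 0.378696 = (-0.069750 + 0.205548) / 0.378696 = 0.358594
d₂ = d₁ − σ√T = 0.358594 − 0.378696 = -0.020102
e^{−rT} = e^{−0.0455·2.9416} = 0.874728
N(d₁) = 0.640051,  N(d₂) = 0.491981
Call price V = S·N(d₁) − K·e^{−rT}·N(d₂) = 51.831300 − 37.367233 = 14.464067
φ(d₁) = (1/√(2π))·e^{−d₁²/2} = 0.374100
ν = S·φ(d₁)·√T = 51.958516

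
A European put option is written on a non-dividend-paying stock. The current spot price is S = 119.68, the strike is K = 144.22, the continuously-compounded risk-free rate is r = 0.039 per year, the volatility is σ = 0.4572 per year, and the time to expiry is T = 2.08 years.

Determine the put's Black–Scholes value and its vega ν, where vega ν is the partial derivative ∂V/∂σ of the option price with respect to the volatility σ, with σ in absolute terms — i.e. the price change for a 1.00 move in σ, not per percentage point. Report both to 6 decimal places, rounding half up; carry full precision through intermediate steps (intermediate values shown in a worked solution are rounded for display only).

price = 39.692043
ν = 67.873305

σ√T = 0.4572·√2.08 = 0.659383
d₁ = (ln(S/K) + (r+σ²/2)T) / (σ√T) = (ln(119.68/144.22) + (0.039+0.4572²/2)·2.08) / 0.659383 = (-0.186518 + 0.298513) / 0.659383 = 0.169848
d₂ = d₁ − σ√T = 0.169848 − 0.659383 = -0.489536
e^{−rT} = e^{−0.039·2.08} = 0.922083
N(−d₁) = 0.432565,  N(−d₂) = 0.687769
Put price V = K·e^{−rT}·N(−d₂) − S·N(−d₁) = 91.461417 − 51.769374 = 39.692043
φ(d₁) = (1/√(2π))·e^{−d₁²/2} = 0.393229
ν = S·φ(d₁)·√T = 67.873305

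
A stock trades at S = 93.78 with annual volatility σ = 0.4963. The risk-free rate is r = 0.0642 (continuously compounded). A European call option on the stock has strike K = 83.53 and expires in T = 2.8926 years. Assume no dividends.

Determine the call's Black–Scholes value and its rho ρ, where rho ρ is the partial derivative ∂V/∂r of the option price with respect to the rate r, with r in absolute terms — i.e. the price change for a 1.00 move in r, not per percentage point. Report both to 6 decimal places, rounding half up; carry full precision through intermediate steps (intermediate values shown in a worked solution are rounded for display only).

price = 40.450439
ρ = 95.141464

σ√T = 0.4963·√2.8926 = 0.844089
d₁ = (ln(S/K) + (r+σ²/2)T) / (σ√T) = (ln(93.78/83.53) + (0.0642+0.4963²/2)·2.8926) / 0.844089 = (0.115746 + 0.541948) / 0.844089 = 0.779176
d₂ = d₁ − σ√T = 0.779176 − 0.844089 = -0.064914
e^{−rT} = e^{−0.0642·2.8926} = 0.830519
N(d₁) = 0.782062,  N(d₂) = 0.474121
Call price V = S·N(d₁) − K·e^{−rT}·N(d₂) = 73.341770 − 32.891331 = 40.450439
ρ = K·T·e^{−rT}·N(d₂) = 95.141464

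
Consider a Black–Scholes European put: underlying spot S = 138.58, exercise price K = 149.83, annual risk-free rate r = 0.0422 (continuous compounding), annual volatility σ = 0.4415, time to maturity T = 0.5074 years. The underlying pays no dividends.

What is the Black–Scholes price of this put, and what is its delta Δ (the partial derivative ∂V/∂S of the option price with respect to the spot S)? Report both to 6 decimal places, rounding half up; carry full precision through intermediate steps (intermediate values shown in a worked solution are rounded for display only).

price = 22.143553
Δ = -0.509119

σ√T = 0.4415·√0.5074 = 0.314489
d₁ = (ln(S/K) + (r+σ²/2)T) / (σ√T) = (ln(138.58/149.83) + (0.0422+0.4415²/2)·0.5074) / 0.314489 = (-0.078054 + 0.070864) / 0.314489 = -0.022861
d₂ = d₁ − σ√T = -0.022861 − 0.314489 = -0.337350
e^{−rT} = e^{−0.0422·0.5074} = 0.978815
N(−d₁) = 0.509119,  N(−d₂) = 0.632074
Put price V = K·e^{−rT}·N(−d₂) − S·N(−d₁) = 92.697314 − 70.553760 = 22.143553
Δ = −N(−d₁) = -0.509119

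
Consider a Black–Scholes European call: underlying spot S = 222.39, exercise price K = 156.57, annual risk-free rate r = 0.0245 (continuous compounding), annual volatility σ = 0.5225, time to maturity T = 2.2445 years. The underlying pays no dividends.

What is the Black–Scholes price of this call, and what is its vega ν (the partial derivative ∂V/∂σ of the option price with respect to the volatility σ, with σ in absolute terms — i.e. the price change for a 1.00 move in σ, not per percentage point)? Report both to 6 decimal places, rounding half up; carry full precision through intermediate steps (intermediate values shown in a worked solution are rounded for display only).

σ√T = 0.5225·√2.2445 = 0.782791
d₁ = (ln(S/K) + (r+σ²/2)T) / (σ√T) = (ln(222.39/156.57) + (0.0245+0.5225²/2)·2.2445) / 0.782791 = (0.350929 + 0.361372) / 0.782791 = 0.909950
d₂ = d₁ − σ√T = 0.909950 − 0.782791 = 0.127158
e^{−rT} = e^{−0.0245·2.2445} = 0.946494
N(d₁) = 0.818575,  N(d₂) = 0.550592
Call price V = S·N(d₁) − K·e^{−rT}·N(d₂) = 182.043003 − 81.593736 = 100.449267
φ(d₁) = (1/√(2π))·e^{−d₁²/2} = 0.263700
ν = S·φ(d₁)·√T = 87.858819

price = 100.449267
ν = 87.858819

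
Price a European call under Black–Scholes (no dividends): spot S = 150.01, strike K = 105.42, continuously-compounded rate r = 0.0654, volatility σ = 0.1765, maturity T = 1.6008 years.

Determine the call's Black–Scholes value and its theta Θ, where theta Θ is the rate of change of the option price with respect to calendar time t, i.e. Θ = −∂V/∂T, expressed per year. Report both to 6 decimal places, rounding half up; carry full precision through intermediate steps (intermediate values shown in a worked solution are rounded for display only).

σ√T = 0.1765·√1.6008 = 0.223313
d₁ = (ln(S/K) + (r+σ²/2)T) / (σ√T) = (ln(150.01/105.42) + (0.0654+0.1765²/2)·1.6008) / 0.223313 = (0.352750 + 0.129627) / 0.223313 = 2.160094
d₂ = d₁ − σ√T = 2.160094 − 0.223313 = 1.936781
e^{−rT} = e^{−0.0654·1.6008} = 0.900602
N(d₁) = 0.984617,  N(d₂) = 0.973614
Call price V = S·N(d₁) − K·e^{−rT}·N(d₂) = 147.702440 − 92.436289 = 55.266151
φ(d₁) = (1/√(2π))·e^{−d₁²/2} = 0.038699
Θ = −S·φ(d₁)·σ/(2√T) − r·K·e^{−rT}·N(d₂) = −0.404917 − 6.045333 = -6.450251

price = 55.266151
Θ = -6.450251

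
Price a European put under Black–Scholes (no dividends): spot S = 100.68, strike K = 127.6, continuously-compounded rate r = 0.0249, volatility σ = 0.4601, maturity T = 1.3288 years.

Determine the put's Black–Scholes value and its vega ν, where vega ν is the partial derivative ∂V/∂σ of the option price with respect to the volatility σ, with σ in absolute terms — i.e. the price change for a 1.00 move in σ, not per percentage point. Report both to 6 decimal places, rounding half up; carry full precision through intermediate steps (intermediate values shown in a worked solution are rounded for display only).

σ√T = 0.4601·√1.3288 = 0.530374
d₁ = (ln(S/K) + (r+σ²/2)T) / (σ√T) = (ln(100.68/127.6) + (0.0249+0.4601²/2)·1.3288) / 0.530374 = (-0.236953 + 0.173735) / 0.530374 = -0.119195
d₂ = d₁ − σ√T = -0.119195 − 0.530374 = -0.649569
e^{−rT} = e^{−0.0249·1.3288} = 0.967454
N(−d₁) = 0.547440,  N(−d₂) = 0.742015
Put price V = K·e^{−rT}·N(−d₂) − S·N(−d₁) = 91.599599 − 55.116216 = 36.483383
φ(d₁) = (1/√(2π))·e^{−d₁²/2} = 0.396118
ν = S·φ(d₁)·√T = 45.972484

price = 36.483383
ν = 45.972484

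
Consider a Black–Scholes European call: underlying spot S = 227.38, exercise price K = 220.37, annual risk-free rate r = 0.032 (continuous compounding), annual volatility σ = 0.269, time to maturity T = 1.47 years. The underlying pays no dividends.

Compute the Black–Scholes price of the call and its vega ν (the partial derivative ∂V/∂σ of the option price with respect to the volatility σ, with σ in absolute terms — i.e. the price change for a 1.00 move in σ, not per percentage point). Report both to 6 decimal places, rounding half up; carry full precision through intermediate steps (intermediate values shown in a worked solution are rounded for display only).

σ√T = 0.269·√1.47 = 0.326145
d₁ = (ln(S/K) + (r+σ²/2)T) / (σ√T) = (ln(227.38/220.37) + (0.032+0.269²/2)·1.47) / 0.326145 = (0.031315 + 0.100225) / 0.326145 = 0.403317
d₂ = d₁ − σ√T = 0.403317 − 0.326145 = 0.077172
e^{−rT} = e^{−0.032·1.47} = 0.954049
N(d₁) = 0.656643,  N(d₂) = 0.530757
Call price V = S·N(d₁) − K·e^{−rT}·N(d₂) = 149.307398 − 111.588326 = 37.719072
φ(d₁) = (1/√(2π))·e^{−d₁²/2} = 0.367780
ν = S·φ(d₁)·√T = 101.390849

price = 37.719072
ν = 101.390849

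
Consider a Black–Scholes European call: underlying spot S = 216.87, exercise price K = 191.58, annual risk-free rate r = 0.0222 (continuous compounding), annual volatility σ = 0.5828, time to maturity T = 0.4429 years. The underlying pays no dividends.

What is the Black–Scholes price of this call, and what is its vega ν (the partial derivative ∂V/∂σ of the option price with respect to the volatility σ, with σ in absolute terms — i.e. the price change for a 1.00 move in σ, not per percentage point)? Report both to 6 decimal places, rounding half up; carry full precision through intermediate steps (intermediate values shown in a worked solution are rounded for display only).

price = 46.657562
ν = 49.794881

σ√T = 0.5828·√0.4429 = 0.387858
d₁ = (ln(S/K) + (r+σ²/2)T) / (σ√T) = (ln(216.87/191.58) + (0.0222+0.5828²/2)·0.4429) / 0.387858 = (0.123993 + 0.085049) / 0.387858 = 0.538965
d₂ = d₁ − σ√T = 0.538965 − 0.387858 = 0.151108
e^{−rT} = e^{−0.0222·0.4429} = 0.990216
N(d₁) = 0.705045,  N(d₂) = 0.560055
Call price V = S·N(d₁) − K·e^{−rT}·N(d₂) = 152.903015 − 106.245453 = 46.657562
φ(d₁) = (1/√(2π))·e^{−d₁²/2} = 0.345011
ν = S·φ(d₁)·√T = 49.794881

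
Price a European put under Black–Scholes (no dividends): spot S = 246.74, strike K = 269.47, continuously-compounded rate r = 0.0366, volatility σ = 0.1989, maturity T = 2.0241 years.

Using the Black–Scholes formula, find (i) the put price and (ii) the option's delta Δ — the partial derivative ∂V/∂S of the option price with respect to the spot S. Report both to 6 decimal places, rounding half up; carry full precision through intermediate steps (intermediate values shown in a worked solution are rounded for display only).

σ√T = 0.1989·√2.0241 = 0.282977
d₁ = (ln(S/K) + (r+σ²/2)T) / (σ√T) = (ln(246.74/269.47) + (0.0366+0.1989²/2)·2.0241) / 0.282977 = (-0.088122 + 0.114120) / 0.282977 = 0.091874
d₂ = d₁ − σ√T = 0.091874 − 0.282977 = -0.191103
e^{−rT} = e^{−0.0366·2.0241} = 0.928595
N(−d₁) = 0.463399,  N(−d₂) = 0.575778
Put price V = K·e^{−rT}·N(−d₂) − S·N(−d₁) = 144.076051 − 114.339136 = 29.736915
Δ = −N(−d₁) = -0.463399

price = 29.736915
Δ = -0.463399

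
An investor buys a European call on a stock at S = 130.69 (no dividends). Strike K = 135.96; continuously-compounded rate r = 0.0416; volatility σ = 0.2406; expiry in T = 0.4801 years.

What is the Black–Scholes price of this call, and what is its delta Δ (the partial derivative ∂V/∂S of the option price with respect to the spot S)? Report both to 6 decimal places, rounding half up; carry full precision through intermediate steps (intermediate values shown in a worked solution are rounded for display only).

price = 7.536954
Δ = 0.486448

σ√T = 0.2406·√0.4801 = 0.166710
d₁ = (ln(S/K) + (r+σ²/2)T) / (σ√T) = (ln(130.69/135.96) + (0.0416+0.2406²/2)·0.4801) / 0.166710 = (-0.039533 + 0.033868) / 0.166710 = -0.033977
d₂ = d₁ − σ√T = -0.033977 − 0.166710 = -0.200687
e^{−rT} = e^{−0.0416·0.4801} = 0.980226
N(d₁) = 0.486448,  N(d₂) = 0.420472
Call price V = S·N(d₁) − K·e^{−rT}·N(d₂) = 63.573839 − 56.036885 = 7.536954
Δ = N(d₁) = 0.486448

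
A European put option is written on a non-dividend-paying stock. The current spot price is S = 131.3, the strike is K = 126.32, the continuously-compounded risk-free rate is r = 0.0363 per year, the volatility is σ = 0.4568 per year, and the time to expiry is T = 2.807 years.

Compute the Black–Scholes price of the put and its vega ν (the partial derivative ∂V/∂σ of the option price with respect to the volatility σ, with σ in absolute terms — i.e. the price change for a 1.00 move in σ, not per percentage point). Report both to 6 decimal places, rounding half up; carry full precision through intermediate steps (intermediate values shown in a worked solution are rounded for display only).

σ√T = 0.4568·√2.807 = 0.765327
d₁ = (ln(S/K) + (r+σ²/2)T) / (σ√T) = (ln(131.3/126.32) + (0.0363+0.4568²/2)·2.807) / 0.765327 = (0.038666 + 0.394757) / 0.765327 = 0.566324
d₂ = d₁ − σ√T = 0.566324 − 0.765327 = -0.199003
e^{−rT} = e^{−0.0363·2.807} = 0.903125
N(−d₁) = 0.285587,  N(−d₂) = 0.578870
Put price V = K·e^{−rT}·N(−d₂) − S·N(−d₁) = 66.039078 − 37.497528 = 28.541550
φ(d₁) = (1/√(2π))·e^{−d₁²/2} = 0.339833
ν = S·φ(d₁)·√T = 74.756993

price = 28.541550
ν = 74.756993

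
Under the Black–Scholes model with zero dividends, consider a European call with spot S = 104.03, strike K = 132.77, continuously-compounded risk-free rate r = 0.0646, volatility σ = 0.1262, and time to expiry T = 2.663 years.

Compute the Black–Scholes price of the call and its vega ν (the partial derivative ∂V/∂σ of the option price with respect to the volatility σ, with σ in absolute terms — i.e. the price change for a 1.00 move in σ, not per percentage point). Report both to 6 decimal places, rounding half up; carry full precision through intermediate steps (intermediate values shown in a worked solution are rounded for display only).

price = 5.503770
ν = 65.704010

σ√T = 0.1262·√2.663 = 0.205942
d₁ = (ln(S/K) + (r+σ²/2)T) / (σ√T) = (ln(104.03/132.77) + (0.0646+0.1262²/2)·2.663) / 0.205942 = (-0.243939 + 0.193236) / 0.205942 = -0.246201
d₂ = d₁ − σ√T = -0.246201 − 0.205942 = -0.452143
e^{−rT} = e^{−0.0646·2.663} = 0.841954
N(d₁) = 0.402763,  N(d₂) = 0.325583
Call price V = S·N(d₁) − K·e^{−rT}·N(d₂) = 41.899467 − 36.395697 = 5.503770
φ(d₁) = (1/√(2π))·e^{−d₁²/2} = 0.387033
ν = S·φ(d₁)·√T = 65.704010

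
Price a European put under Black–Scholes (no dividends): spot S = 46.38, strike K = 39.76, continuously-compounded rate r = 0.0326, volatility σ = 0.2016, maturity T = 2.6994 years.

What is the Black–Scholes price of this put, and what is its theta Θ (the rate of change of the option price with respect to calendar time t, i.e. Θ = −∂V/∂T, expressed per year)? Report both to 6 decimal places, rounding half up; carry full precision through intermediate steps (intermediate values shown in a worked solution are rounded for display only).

price = 1.831420
Θ = -0.420185

σ√T = 0.2016·√2.6994 = 0.331226
d₁ = (ln(S/K) + (r+σ²/2)T) / (σ√T) = (ln(46.38/39.76) + (0.0326+0.2016²/2)·2.6994) / 0.331226 = (0.154007 + 0.142856) / 0.331226 = 0.896255
d₂ = d₁ − σ√T = 0.896255 − 0.331226 = 0.565029
e^{−rT} = e^{−0.0326·2.6994} = 0.915760
N(−d₁) = 0.185058,  N(−d₂) = 0.286027
Put price V = K·e^{−rT}·N(−d₂) − S·N(−d₁) = 10.414428 − 8.583008 = 1.831420
φ(d₁) = (1/√(2π))·e^{−d₁²/2} = 0.266982
Θ = −S·φ(d₁)·σ/(2√T) + r·K·e^{−rT}·N(−d₂) = −0.759695 + 0.339510 = -0.420185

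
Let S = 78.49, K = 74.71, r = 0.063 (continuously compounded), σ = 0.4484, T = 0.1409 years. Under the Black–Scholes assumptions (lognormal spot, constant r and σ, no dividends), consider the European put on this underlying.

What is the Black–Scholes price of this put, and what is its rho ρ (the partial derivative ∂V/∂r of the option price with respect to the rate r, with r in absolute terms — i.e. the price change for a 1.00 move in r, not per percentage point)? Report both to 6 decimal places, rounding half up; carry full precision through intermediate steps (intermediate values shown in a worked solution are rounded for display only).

price = 3.197510
ρ = -4.139302

σ√T = 0.4484·√0.1409 = 0.168314
d₁ = (ln(S/K) + (r+σ²/2)T) / (σ√T) = (ln(78.49/74.71) + (0.063+0.4484²/2)·0.1409) / 0.168314 = (0.049357 + 0.023042) / 0.168314 = 0.430141
d₂ = d₁ − σ√T = 0.430141 − 0.168314 = 0.261826
e^{−rT} = e^{−0.063·0.1409} = 0.991163
N(−d₁) = 0.333547,  N(−d₂) = 0.396728
Put price V = K·e^{−rT}·N(−d₂) − S·N(−d₁) = 29.377588 − 26.180078 = 3.197510
ρ = −K·T·e^{−rT}·N(−d₂) = -4.139302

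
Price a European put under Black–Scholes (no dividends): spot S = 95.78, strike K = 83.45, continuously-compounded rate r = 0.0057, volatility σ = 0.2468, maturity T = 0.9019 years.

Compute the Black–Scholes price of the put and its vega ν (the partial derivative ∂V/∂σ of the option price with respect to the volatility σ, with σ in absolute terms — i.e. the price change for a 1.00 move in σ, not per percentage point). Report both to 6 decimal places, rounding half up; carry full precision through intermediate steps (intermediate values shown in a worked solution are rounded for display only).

σ√T = 0.2468·√0.9019 = 0.234382
d₁ = (ln(S/K) + (r+σ²/2)T) / (σ√T) = (ln(95.78/83.45) + (0.0057+0.2468²/2)·0.9019) / 0.234382 = (0.137806 + 0.032608) / 0.234382 = 0.727080
d₂ = d₁ − σ√T = 0.727080 − 0.234382 = 0.492698
e^{−rT} = e^{−0.0057·0.9019} = 0.994872
N(−d₁) = 0.233588,  N(−d₂) = 0.311113
Put price V = K·e^{−rT}·N(−d₂) − S·N(−d₁) = 25.829249 − 22.373098 = 3.456151
φ(d₁) = (1/√(2π))·e^{−d₁²/2} = 0.306278
ν = S·φ(d₁)·√T = 27.859297

price = 3.456151
ν = 27.859297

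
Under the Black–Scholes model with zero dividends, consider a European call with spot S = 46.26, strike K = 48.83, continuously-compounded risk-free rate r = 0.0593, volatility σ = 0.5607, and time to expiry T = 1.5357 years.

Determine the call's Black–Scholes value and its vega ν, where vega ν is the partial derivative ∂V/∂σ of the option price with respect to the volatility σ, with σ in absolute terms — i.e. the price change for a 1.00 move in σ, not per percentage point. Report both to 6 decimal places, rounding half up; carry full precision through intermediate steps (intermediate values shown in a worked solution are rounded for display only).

σ√T = 0.5607·√1.5357 = 0.694838
d₁ = (ln(S/K) + (r+σ²/2)T) / (σ√T) = (ln(46.26/48.83) + (0.0593+0.5607²/2)·1.5357) / 0.694838 = (-0.054067 + 0.332467) / 0.694838 = 0.400669
d₂ = d₁ − σ√T = 0.400669 − 0.694838 = -0.294170
e^{−rT} = e^{−0.0593·1.5357} = 0.912957
N(d₁) = 0.655668,  N(d₂) = 0.384314
Call price V = S·N(d₁) − K·e^{−rT}·N(d₂) = 30.331199 − 17.132596 = 13.198603
φ(d₁) = (1/√(2π))·e^{−d₁²/2} = 0.368172
ν = S·φ(d₁)·√T = 21.106153

price = 13.198603
ν = 21.106153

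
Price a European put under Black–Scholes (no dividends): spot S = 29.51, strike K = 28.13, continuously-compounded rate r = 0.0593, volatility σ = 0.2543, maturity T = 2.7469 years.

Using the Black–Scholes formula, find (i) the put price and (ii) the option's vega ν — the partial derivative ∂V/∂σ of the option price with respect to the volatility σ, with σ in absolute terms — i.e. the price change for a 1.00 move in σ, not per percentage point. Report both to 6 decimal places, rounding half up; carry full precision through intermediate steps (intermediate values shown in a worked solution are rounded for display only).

σ√T = 0.2543·√2.7469 = 0.421471
d₁ = (ln(S/K) + (r+σ²/2)T) / (σ√T) = (ln(29.51/28.13) + (0.0593+0.2543²/2)·2.7469) / 0.421471 = (0.047893 + 0.251710) / 0.421471 = 0.710850
d₂ = d₁ − σ√T = 0.710850 − 0.421471 = 0.289379
e^{−rT} = e^{−0.0593·2.7469} = 0.849684
N(−d₁) = 0.238589,  N(−d₂) = 0.386146
Put price V = K·e^{−rT}·N(−d₂) − S·N(−d₁) = 9.229502 − 7.040750 = 2.188751
φ(d₁) = (1/√(2π))·e^{−d₁²/2} = 0.309873
ν = S·φ(d₁)·√T = 15.155650

price = 2.188751
ν = 15.155650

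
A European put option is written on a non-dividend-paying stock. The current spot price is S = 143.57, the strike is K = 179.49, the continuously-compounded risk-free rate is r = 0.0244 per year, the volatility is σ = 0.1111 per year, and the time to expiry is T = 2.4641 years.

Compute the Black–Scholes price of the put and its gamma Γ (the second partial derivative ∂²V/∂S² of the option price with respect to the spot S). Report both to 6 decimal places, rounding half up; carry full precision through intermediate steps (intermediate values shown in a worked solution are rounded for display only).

price = 27.995100
Γ = 0.011117

σ√T = 0.1111·√2.4641 = 0.174399
d₁ = (ln(S/K) + (r+σ²/2)T) / (σ√T) = (ln(143.57/179.49) + (0.0244+0.1111²/2)·2.4641) / 0.174399 = (-0.223297 + 0.075331) / 0.174399 = -0.848431
d₂ = d₁ − σ√T = -0.848431 − 0.174399 = -1.022830
e^{−rT} = e^{−0.0244·2.4641} = 0.941648
N(−d₁) = 0.801901,  N(−d₂) = 0.846806
Put price V = K·e^{−rT}·N(−d₂) − S·N(−d₁) = 143.124034 − 115.128934 = 27.995100
φ(d₁) = (1/√(2π))·e^{−d₁²/2} = 0.278355
Γ = φ(d₁) / (S·σ·√T) = 0.011117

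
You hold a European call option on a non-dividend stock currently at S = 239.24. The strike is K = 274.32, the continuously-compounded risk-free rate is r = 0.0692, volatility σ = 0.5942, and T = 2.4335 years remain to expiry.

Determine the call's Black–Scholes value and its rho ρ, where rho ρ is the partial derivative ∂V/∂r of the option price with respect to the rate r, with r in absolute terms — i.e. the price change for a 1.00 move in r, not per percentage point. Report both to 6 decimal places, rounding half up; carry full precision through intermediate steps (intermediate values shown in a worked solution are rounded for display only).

price = 87.837274
ρ = 188.303320

σ√T = 0.5942·√2.4335 = 0.926933
d₁ = (ln(S/K) + (r+σ²/2)T) / (σ√T) = (ln(239.24/274.32) + (0.0692+0.5942²/2)·2.4335) / 0.926933 = (-0.136828 + 0.598001) / 0.926933 = 0.497525
d₂ = d₁ − σ√T = 0.497525 − 0.926933 = -0.429408
e^{−rT} = e^{−0.0692·2.4335} = 0.845017
N(d₁) = 0.690591,  N(d₂) = 0.333813
Call price V = S·N(d₁) − K·e^{−rT}·N(d₂) = 165.216900 − 77.379626 = 87.837274
ρ = K·T·e^{−rT}·N(d₂) = 188.303320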